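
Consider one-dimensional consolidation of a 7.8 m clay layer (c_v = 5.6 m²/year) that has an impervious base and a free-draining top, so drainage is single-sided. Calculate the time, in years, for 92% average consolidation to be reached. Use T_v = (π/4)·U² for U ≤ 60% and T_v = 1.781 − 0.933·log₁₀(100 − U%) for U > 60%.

Drainage path length: H_d = H = 7.8 m (single drainage).
U > 60%: T_v = 1.781 − 0.933·log₁₀(100 − 92) = 0.93842.
t = T_v·H_d²/c_v = 0.93842×7.8²/5.6 = 10.2 years.

t ≈ 10.2 years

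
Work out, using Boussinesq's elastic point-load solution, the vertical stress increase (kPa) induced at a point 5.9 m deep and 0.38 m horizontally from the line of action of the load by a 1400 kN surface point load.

Boussinesq vertical stress below a point load on an elastic half-space:
Δσ_z = 3P/(2πz²) · [1 + (r/z)²]^(−5/2)
r/z = 0.38/5.9 = 0.064407; [1+(r/z)²]^(−5/2) = 0.9897.
Δσ_z = 3×1400/(2π×5.9²) × 0.9897 = 19.203 × 0.9897 = 19.01 kPa

Δσ_z ≈ 19 kPa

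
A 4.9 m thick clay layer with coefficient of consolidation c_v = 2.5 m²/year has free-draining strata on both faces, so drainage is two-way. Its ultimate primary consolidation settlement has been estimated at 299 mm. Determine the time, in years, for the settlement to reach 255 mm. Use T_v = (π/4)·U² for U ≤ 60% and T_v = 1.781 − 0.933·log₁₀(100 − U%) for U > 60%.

Drainage path length: H_d = H/2 = 2.45 m (double drainage).
U = S(t)/S_ult = 255/299 = 0.8528.
U > 60%: T_v = 1.781 − 0.933·log₁₀(100 − 85.284) = 0.69146.
t = T_v·H_d²/c_v = 0.69146×2.45²/2.5 = 1.66 years.

t ≈ 1.66 years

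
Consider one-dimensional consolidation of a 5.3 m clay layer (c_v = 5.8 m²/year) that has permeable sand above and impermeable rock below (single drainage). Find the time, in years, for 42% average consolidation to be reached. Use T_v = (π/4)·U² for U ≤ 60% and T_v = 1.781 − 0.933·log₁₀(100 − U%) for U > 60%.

Drainage path length: H_d = H = 5.3 m (single drainage).
U ≤ 60%: T_v = (π/4)·U² = (π/4)×0.42² = 0.13854.
t = T_v·H_d²/c_v = 0.13854×5.3²/5.8 = 0.671 years.

t ≈ 0.671 years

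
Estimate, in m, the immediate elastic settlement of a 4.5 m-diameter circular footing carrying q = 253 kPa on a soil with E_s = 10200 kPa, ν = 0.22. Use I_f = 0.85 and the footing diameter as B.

S_e ≈ 0.0903 m

Immediate (elastic) settlement: S_e = q·B·(1−ν²)/E_s · I_f.
S_e = 253 × 4.5 × (1 − 0.22²) / 10200 × 0.85
    = 253 × 4.5 × 0.9516 / 10200 × 0.85
    = 0.09028 m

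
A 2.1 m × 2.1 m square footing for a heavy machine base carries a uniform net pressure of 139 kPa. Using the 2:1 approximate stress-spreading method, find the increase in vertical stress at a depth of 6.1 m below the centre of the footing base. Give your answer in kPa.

Δσ_z ≈ 9.12 kPa

By the 2:1 method the load spreads at 1 horizontal : 2 vertical, so at depth z the loaded area has grown by z in each plan dimension:
Δσ = qBL/((B+z)(L+z)) = 139×2.1×2.1/((2.1+6.1)(2.1+6.1)) = 9.1164 kPa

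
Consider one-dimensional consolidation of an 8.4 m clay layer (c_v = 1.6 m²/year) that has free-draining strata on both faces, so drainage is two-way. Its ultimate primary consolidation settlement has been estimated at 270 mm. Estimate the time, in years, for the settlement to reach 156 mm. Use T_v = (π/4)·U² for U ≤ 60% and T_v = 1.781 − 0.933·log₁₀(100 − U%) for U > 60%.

Drainage path length: H_d = H/2 = 4.2 m (double drainage).
U = S(t)/S_ult = 156/270 = 0.5778.
U ≤ 60%: T_v = (π/4)·U² = (π/4)×0.57778² = 0.26219.
t = T_v·H_d²/c_v = 0.26219×4.2²/1.6 = 2.891 years.

t ≈ 2.89 years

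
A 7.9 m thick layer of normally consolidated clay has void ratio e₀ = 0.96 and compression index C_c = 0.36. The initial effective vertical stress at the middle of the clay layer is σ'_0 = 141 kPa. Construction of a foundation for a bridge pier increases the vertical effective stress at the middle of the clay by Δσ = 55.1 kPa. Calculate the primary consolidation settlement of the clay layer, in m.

Final effective stress: σ'_f = σ'_0 + Δσ = 141 + 55.1 = 196.1 kPa.
Normally consolidated clay, so the full stress increment lies on the virgin compression line:
S_c = C_c·H/(1+e₀)·log₁₀(σ'_f/σ'_0) = 0.36×7.9/(1+0.96)×log₁₀(196.1/141)
    = 1.451 × 0.14326 = 0.2079 m

S_c ≈ 0.208 m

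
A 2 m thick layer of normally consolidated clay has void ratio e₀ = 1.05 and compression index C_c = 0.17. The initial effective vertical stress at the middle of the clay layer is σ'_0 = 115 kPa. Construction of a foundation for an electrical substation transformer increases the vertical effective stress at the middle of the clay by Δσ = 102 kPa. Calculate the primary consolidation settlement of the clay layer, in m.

Final effective stress: σ'_f = σ'_0 + Δσ = 115 + 102 = 217 kPa.
Normally consolidated clay, so the full stress increment lies on the virgin compression line:
S_c = C_c·H/(1+e₀)·log₁₀(σ'_f/σ'_0) = 0.17×2/(1+1.05)×log₁₀(217/115)
    = 0.16585 × 0.27576 = 0.04573 m

S_c ≈ 0.0457 m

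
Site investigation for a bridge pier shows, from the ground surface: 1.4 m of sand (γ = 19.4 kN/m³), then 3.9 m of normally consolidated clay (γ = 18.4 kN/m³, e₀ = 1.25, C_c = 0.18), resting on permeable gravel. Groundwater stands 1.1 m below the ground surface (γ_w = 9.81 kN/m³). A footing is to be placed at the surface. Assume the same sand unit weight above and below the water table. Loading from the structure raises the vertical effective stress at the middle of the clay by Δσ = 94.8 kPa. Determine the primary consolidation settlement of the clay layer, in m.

Mid-depth of clay below the ground surface: z = 1.4 + 3.9/2 = 3.35 m.
Total vertical stress at mid-clay: σ_v = 19.4×1.4 + 18.4×1.95 = 63.04 kPa.
Pore pressure: u = 9.81×(3.35 − 1.1) = 22.073 kPa.
Initial effective stress: σ'_0 = σ_v − u = 63.04 − 22.073 = 40.967 kPa.
Final effective stress: σ'_f = σ'_0 + Δσ = 40.967 + 94.8 = 135.77 kPa.
Normally consolidated clay, so the full stress increment lies on the virgin compression line:
S_c = C_c·H/(1+e₀)·log₁₀(σ'_f/σ'_0) = 0.18×3.9/(1+1.25)×log₁₀(135.77/40.967)
    = 0.312 × 0.52037 = 0.1624 m

S_c ≈ 0.162 m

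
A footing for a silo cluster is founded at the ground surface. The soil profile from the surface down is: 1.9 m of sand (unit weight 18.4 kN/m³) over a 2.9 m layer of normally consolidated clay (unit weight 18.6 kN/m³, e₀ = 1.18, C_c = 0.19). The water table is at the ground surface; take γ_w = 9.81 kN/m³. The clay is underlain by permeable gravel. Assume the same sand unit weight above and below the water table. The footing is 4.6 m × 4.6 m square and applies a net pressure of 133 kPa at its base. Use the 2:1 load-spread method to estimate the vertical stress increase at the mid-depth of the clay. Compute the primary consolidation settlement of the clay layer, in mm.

S_c ≈ 102 mm

Mid-depth of clay below the ground surface: z = 1.9 + 2.9/2 = 3.35 m.
Total vertical stress at mid-clay: σ_v = 18.4×1.9 + 18.6×1.45 = 61.93 kPa.
Pore pressure: u = 9.81×(3.35 − 0) = 32.864 kPa.
Initial effective stress: σ'_0 = σ_v − u = 61.93 − 32.864 = 29.066 kPa.
Stress increase at mid-clay by the 2:1 spreading method:
Δσ = qBL/((B+z)(L+z)) = 133×4.6×4.6/((4.6+3.35)(4.6+3.35)) = 44.528 kPa
Final effective stress: σ'_f = σ'_0 + Δσ = 29.066 + 44.528 = 73.594 kPa.
Normally consolidated clay, so the full stress increment lies on the virgin compression line:
S_c = C_c·H/(1+e₀)·log₁₀(σ'_f/σ'_0) = 0.19×2.9/(1+1.18)×log₁₀(73.594/29.066)
    = 0.25275 × 0.40346 = 0.102 m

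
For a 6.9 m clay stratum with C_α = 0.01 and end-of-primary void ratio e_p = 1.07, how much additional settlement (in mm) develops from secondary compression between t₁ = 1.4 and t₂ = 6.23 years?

S_s ≈ 21.6 mm

Secondary compression: S_s = C_α·H/(1+e_p)·log₁₀(t₂/t₁)
S_s = 0.01×6.9/(1+1.07)×log₁₀(6.23/1.4)
    = 0.03333 × 0.6484 = 0.02161 m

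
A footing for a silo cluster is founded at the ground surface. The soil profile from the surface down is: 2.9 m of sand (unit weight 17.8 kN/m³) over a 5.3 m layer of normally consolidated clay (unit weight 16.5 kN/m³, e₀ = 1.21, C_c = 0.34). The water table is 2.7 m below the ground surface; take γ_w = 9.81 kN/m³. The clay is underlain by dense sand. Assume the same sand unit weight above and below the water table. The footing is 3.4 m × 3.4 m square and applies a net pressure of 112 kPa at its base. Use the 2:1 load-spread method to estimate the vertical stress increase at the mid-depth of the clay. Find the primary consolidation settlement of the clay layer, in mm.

Mid-depth of clay below the ground surface: z = 2.9 + 5.3/2 = 5.55 m.
Total vertical stress at mid-clay: σ_v = 17.8×2.9 + 16.5×2.65 = 95.345 kPa.
Pore pressure: u = 9.81×(5.55 − 2.7) = 27.959 kPa.
Initial effective stress: σ'_0 = σ_v − u = 95.345 − 27.959 = 67.386 kPa.
Stress increase at mid-clay by the 2:1 spreading method:
Δσ = qBL/((B+z)(L+z)) = 112×3.4×3.4/((3.4+5.55)(3.4+5.55)) = 16.163 kPa
Final effective stress: σ'_f = σ'_0 + Δσ = 67.386 + 16.163 = 83.549 kPa.
Normally consolidated clay, so the full stress increment lies on the virgin compression line:
S_c = C_c·H/(1+e₀)·log₁₀(σ'_f/σ'_0) = 0.34×5.3/(1+1.21)×log₁₀(83.549/67.386)
    = 0.81538 × 0.093372 = 0.07613 m

S_c ≈ 76.1 mm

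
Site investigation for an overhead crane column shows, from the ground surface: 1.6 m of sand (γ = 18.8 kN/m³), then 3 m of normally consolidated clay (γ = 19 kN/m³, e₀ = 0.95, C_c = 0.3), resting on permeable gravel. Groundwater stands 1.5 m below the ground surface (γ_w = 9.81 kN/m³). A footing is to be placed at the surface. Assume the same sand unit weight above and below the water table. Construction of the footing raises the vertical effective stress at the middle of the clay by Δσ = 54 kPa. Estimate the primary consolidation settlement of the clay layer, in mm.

Mid-depth of clay below the ground surface: z = 1.6 + 3/2 = 3.1 m.
Total vertical stress at mid-clay: σ_v = 18.8×1.6 + 19×1.5 = 58.58 kPa.
Pore pressure: u = 9.81×(3.1 − 1.5) = 15.696 kPa.
Initial effective stress: σ'_0 = σ_v − u = 58.58 − 15.696 = 42.884 kPa.
Final effective stress: σ'_f = σ'_0 + Δσ = 42.884 + 54 = 96.884 kPa.
Normally consolidated clay, so the full stress increment lies on the virgin compression line:
S_c = C_c·H/(1+e₀)·log₁₀(σ'_f/σ'_0) = 0.3×3/(1+0.95)×log₁₀(96.884/42.884)
    = 0.46154 × 0.35396 = 0.1634 m

S_c ≈ 163 mm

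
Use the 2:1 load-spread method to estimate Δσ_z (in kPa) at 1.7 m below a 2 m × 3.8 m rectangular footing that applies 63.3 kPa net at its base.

Δσ_z ≈ 23.6 kPa

By the 2:1 method the load spreads at 1 horizontal : 2 vertical, so at depth z the loaded area has grown by z in each plan dimension:
Δσ = qBL/((B+z)(L+z)) = 63.3×2×3.8/((2+1.7)(3.8+1.7)) = 23.64 kPa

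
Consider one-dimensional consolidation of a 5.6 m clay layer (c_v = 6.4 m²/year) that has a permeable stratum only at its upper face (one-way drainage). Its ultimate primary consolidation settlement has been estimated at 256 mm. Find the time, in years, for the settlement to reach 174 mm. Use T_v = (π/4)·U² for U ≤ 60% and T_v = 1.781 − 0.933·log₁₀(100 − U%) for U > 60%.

t ≈ 1.84 years

Drainage path length: H_d = H = 5.6 m (single drainage).
U = S(t)/S_ult = 174/256 = 0.6797.
U > 60%: T_v = 1.781 − 0.933·log₁₀(100 − 67.969) = 0.3763.
t = T_v·H_d²/c_v = 0.3763×5.6²/6.4 = 1.844 years.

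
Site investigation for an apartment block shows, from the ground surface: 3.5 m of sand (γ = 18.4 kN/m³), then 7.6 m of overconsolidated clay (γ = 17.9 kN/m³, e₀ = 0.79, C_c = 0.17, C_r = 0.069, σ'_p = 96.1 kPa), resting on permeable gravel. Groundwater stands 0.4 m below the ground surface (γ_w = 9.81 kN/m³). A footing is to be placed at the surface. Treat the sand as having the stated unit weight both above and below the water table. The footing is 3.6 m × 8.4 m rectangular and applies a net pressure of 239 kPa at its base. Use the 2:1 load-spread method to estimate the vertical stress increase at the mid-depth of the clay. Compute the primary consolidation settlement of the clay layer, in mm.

Mid-depth of clay below the ground surface: z = 3.5 + 7.6/2 = 7.3 m.
Total vertical stress at mid-clay: σ_v = 18.4×3.5 + 17.9×3.8 = 132.42 kPa.
Pore pressure: u = 9.81×(7.3 − 0.4) = 67.689 kPa.
Initial effective stress: σ'_0 = σ_v − u = 132.42 − 67.689 = 64.731 kPa.
Stress increase at mid-clay by the 2:1 spreading method:
Δσ = qBL/((B+z)(L+z)) = 239×3.6×8.4/((3.6+7.3)(8.4+7.3)) = 42.233 kPa
Final effective stress: σ'_f = 64.731 + 42.233 = 106.96 kPa.
σ'_f = 106.96 > σ'_p = 96.1 kPa, so the stress path crosses the preconsolidation pressure — recompression up to σ'_p, then virgin compression beyond:
S_c = H/(1+e₀)·[C_r·log₁₀(σ'_p/σ'_0) + C_c·log₁₀(σ'_f/σ'_p)]
    = 7.6/1.79 × [0.069×log₁₀(96.1/64.731) + 0.17×log₁₀(106.96/96.1)]
    = 4.2458 × [0.011841 + 0.0079047] = 0.08384 m

S_c ≈ 83.8 mm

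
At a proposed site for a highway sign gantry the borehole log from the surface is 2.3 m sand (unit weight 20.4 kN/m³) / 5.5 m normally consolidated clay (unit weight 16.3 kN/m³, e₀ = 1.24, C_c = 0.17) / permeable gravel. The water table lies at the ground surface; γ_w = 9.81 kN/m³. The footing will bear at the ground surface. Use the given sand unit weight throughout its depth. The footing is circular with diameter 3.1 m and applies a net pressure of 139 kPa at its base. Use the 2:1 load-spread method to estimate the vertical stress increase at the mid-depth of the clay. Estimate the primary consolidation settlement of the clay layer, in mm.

Mid-depth of clay below the ground surface: z = 2.3 + 5.5/2 = 5.05 m.
Total vertical stress at mid-clay: σ_v = 20.4×2.3 + 16.3×2.75 = 91.745 kPa.
Pore pressure: u = 9.81×(5.05 − 0) = 49.541 kPa.
Initial effective stress: σ'_0 = σ_v − u = 91.745 − 49.541 = 42.204 kPa.
Stress increase at mid-clay by the 2:1 spreading method:
Δσ ≈ qD²/(D+z)² = 139×3.1²/(3.1+5.05)² = 20.111 kPa
Final effective stress: σ'_f = σ'_0 + Δσ = 42.204 + 20.111 = 62.315 kPa.
Normally consolidated clay, so the full stress increment lies on the virgin compression line:
S_c = C_c·H/(1+e₀)·log₁₀(σ'_f/σ'_0) = 0.17×5.5/(1+1.24)×log₁₀(62.315/42.204)
    = 0.41741 × 0.16924 = 0.07064 m

S_c ≈ 70.6 mm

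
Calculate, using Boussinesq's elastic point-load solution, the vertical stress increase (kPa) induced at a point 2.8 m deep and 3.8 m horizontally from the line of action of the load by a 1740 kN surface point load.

Δσ_z ≈ 7.78 kPa

Boussinesq vertical stress below a point load on an elastic half-space:
Δσ_z = 3P/(2πz²) · [1 + (r/z)²]^(−5/2)
r/z = 3.8/2.8 = 1.3571; [1+(r/z)²]^(−5/2) = 0.073452.
Δσ_z = 3×1740/(2π×2.8²) × 0.073452 = 105.97 × 0.073452 = 7.784 kPa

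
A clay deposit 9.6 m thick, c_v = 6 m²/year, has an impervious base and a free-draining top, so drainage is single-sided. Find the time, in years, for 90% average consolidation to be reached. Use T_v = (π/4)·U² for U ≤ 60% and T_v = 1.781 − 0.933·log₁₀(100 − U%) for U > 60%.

Drainage path length: H_d = H = 9.6 m (single drainage).
U > 60%: T_v = 1.781 − 0.933·log₁₀(100 − 90) = 0.848.
t = T_v·H_d²/c_v = 0.848×9.6²/6 = 13.03 years.

t ≈ 13 years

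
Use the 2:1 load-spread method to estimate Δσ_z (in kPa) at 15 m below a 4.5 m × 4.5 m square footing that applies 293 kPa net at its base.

Δσ_z ≈ 15.6 kPa

By the 2:1 method the load spreads at 1 horizontal : 2 vertical, so at depth z the loaded area has grown by z in each plan dimension:
Δσ = qBL/((B+z)(L+z)) = 293×4.5×4.5/((4.5+15)(4.5+15)) = 15.604 kPa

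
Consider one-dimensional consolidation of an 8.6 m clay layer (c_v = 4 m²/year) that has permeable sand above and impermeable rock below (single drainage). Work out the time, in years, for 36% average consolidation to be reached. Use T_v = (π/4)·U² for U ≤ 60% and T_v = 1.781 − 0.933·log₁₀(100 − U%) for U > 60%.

Drainage path length: H_d = H = 8.6 m (single drainage).
U ≤ 60%: T_v = (π/4)·U² = (π/4)×0.36² = 0.10179.
t = T_v·H_d²/c_v = 0.10179×8.6²/4 = 1.882 years.

t ≈ 1.88 years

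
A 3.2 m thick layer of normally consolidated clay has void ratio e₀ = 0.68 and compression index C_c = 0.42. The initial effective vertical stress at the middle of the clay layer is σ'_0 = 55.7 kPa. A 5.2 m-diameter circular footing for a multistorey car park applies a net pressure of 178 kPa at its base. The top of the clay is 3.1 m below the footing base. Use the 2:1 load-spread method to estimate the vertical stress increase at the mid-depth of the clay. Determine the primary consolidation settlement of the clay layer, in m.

S_c ≈ 0.22 m

Mid-depth of clay below the footing base: z = 3.1 + 3.2/2 = 4.7 m.
Stress increase at mid-clay by the 2:1 spreading method:
Δσ ≈ qD²/(D+z)² = 178×5.2²/(5.2+4.7)² = 49.108 kPa
Final effective stress: σ'_f = σ'_0 + Δσ = 55.7 + 49.108 = 104.81 kPa.
Normally consolidated clay, so the full stress increment lies on the virgin compression line:
S_c = C_c·H/(1+e₀)·log₁₀(σ'_f/σ'_0) = 0.42×3.2/(1+0.68)×log₁₀(104.81/55.7)
    = 0.8 × 0.27455 = 0.2196 m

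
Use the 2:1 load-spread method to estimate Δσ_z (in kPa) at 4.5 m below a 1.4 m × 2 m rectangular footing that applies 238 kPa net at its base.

Δσ_z ≈ 17.4 kPa

By the 2:1 method the load spreads at 1 horizontal : 2 vertical, so at depth z the loaded area has grown by z in each plan dimension:
Δσ = qBL/((B+z)(L+z)) = 238×1.4×2/((1.4+4.5)(2+4.5)) = 17.377 kPa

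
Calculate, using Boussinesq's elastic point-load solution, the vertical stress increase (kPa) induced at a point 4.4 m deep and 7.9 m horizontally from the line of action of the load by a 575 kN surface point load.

Boussinesq vertical stress below a point load on an elastic half-space:
Δσ_z = 3P/(2πz²) · [1 + (r/z)²]^(−5/2)
r/z = 7.9/4.4 = 1.7955; [1+(r/z)²]^(−5/2) = 0.027276.
Δσ_z = 3×575/(2π×4.4²) × 0.027276 = 14.181 × 0.027276 = 0.3868 kPa

Δσ_z ≈ 0.387 kPa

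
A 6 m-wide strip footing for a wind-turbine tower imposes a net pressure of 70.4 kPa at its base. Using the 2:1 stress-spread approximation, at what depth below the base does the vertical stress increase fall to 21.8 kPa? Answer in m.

2:1 spreading — at depth z the loaded area has grown by z in each plan dimension:
qB/(B+z) = Δσ_z ⇒ z = qB/Δσ_z − B = 70.4×6/21.8 − 6 = 13.38 m

z ≈ 13.4 m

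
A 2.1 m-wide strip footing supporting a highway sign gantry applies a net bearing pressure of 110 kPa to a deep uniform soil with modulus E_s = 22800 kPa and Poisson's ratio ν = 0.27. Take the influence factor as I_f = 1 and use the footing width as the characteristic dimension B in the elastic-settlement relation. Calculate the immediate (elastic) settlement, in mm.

S_e ≈ 9.39 mm

Immediate (elastic) settlement: S_e = q·B·(1−ν²)/E_s · I_f.
S_e = 110 × 2.1 × (1 − 0.27²) / 22800 × 1
    = 110 × 2.1 × 0.9271 / 22800 × 1
    = 0.009393 m = 9.393 mm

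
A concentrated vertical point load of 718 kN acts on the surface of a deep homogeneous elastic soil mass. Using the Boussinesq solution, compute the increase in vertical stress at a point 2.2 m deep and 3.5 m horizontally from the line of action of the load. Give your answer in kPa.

Δσ_z ≈ 3.02 kPa

Boussinesq vertical stress below a point load on an elastic half-space:
Δσ_z = 3P/(2πz²) · [1 + (r/z)²]^(−5/2)
r/z = 3.5/2.2 = 1.5909; [1+(r/z)²]^(−5/2) = 0.042683.
Δσ_z = 3×718/(2π×2.2²) × 0.042683 = 70.831 × 0.042683 = 3.023 kPa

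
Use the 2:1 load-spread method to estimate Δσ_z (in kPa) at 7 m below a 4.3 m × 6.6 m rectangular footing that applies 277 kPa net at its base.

By the 2:1 method the load spreads at 1 horizontal : 2 vertical, so at depth z the loaded area has grown by z in each plan dimension:
Δσ = qBL/((B+z)(L+z)) = 277×4.3×6.6/((4.3+7)(6.6+7)) = 51.153 kPa

Δσ_z ≈ 51.2 kPa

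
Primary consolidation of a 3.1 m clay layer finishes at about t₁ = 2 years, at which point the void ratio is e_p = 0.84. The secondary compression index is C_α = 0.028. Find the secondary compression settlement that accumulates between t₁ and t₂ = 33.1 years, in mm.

S_s ≈ 57.5 mm

Secondary compression: S_s = C_α·H/(1+e_p)·log₁₀(t₂/t₁)
S_s = 0.028×3.1/(1+0.84)×log₁₀(33.1/2)
    = 0.04717 × 1.219 = 0.0575 m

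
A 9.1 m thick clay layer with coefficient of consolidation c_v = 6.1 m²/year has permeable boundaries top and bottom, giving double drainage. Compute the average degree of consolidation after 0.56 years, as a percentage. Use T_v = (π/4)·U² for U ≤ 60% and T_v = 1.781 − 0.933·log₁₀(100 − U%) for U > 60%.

U ≈ 45.8 %

Drainage path length: H_d = H/2 = 4.55 m (double drainage).
T_v = c_v·t/H_d² = 6.1×0.56/4.55² = 0.165.
T_v = 0.165 corresponds to the U ≤ 60% branch:
U = √(4T_v/π) = 0.4583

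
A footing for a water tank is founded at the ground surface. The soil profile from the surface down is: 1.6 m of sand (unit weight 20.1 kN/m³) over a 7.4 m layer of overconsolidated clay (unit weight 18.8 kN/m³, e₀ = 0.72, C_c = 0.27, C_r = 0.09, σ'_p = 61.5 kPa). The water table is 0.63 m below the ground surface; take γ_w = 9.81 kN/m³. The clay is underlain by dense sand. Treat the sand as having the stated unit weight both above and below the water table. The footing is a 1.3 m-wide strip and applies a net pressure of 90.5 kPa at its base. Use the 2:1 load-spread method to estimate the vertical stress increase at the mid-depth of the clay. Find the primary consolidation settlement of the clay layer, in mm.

Mid-depth of clay below the ground surface: z = 1.6 + 7.4/2 = 5.3 m.
Total vertical stress at mid-clay: σ_v = 20.1×1.6 + 18.8×3.7 = 101.72 kPa.
Pore pressure: u = 9.81×(5.3 − 0.63) = 45.813 kPa.
Initial effective stress: σ'_0 = σ_v − u = 101.72 − 45.813 = 55.907 kPa.
Stress increase at mid-clay by the 2:1 spreading method:
Δσ = qB/(B+z) = 90.5×1.3/(1.3+5.3) = 17.826 kPa
Final effective stress: σ'_f = 55.907 + 17.826 = 73.733 kPa.
σ'_f = 73.733 > σ'_p = 61.5 kPa, so the stress path crosses the preconsolidation pressure — recompression up to σ'_p, then virgin compression beyond:
S_c = H/(1+e₀)·[C_r·log₁₀(σ'_p/σ'_0) + C_c·log₁₀(σ'_f/σ'_p)]
    = 7.4/1.72 × [0.09×log₁₀(61.5/55.907) + 0.27×log₁₀(73.733/61.5)]
    = 4.3023 × [0.0037268 + 0.021272] = 0.1076 m

S_c ≈ 108 mm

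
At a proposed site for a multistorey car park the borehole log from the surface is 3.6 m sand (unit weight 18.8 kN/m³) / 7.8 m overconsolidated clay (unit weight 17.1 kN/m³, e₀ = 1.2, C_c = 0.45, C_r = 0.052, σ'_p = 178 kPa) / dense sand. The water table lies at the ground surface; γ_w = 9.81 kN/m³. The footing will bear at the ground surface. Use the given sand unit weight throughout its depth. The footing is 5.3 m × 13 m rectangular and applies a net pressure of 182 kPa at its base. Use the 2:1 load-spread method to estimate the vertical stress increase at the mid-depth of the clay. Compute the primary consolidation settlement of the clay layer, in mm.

Mid-depth of clay below the ground surface: z = 3.6 + 7.8/2 = 7.5 m.
Total vertical stress at mid-clay: σ_v = 18.8×3.6 + 17.1×3.9 = 134.37 kPa.
Pore pressure: u = 9.81×(7.5 − 0) = 73.575 kPa.
Initial effective stress: σ'_0 = σ_v − u = 134.37 − 73.575 = 60.795 kPa.
Stress increase at mid-clay by the 2:1 spreading method:
Δσ = qBL/((B+z)(L+z)) = 182×5.3×13/((5.3+7.5)(13+7.5)) = 47.789 kPa
Final effective stress: σ'_f = 60.795 + 47.789 = 108.58 kPa.
σ'_f = 108.58 ≤ σ'_p = 178 kPa, so the clay remains overconsolidated and only the recompression index applies:
S_c = C_r·H/(1+e₀)·log₁₀(σ'_f/σ'_0) = 0.052×7.8/2.2×log₁₀(108.58/60.795)
    = 0.18437 × 0.25188 = 0.04644 m

S_c ≈ 46.4 mm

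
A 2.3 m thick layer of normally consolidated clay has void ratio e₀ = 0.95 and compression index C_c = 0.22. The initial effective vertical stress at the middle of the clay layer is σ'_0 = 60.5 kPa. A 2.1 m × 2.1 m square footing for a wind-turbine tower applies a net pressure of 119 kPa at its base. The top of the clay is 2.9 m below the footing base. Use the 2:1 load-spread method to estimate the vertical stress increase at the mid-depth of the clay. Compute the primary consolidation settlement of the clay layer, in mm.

Mid-depth of clay below the footing base: z = 2.9 + 2.3/2 = 4.05 m.
Stress increase at mid-clay by the 2:1 spreading method:
Δσ = qBL/((B+z)(L+z)) = 119×2.1×2.1/((2.1+4.05)(2.1+4.05)) = 13.875 kPa
Final effective stress: σ'_f = σ'_0 + Δσ = 60.5 + 13.875 = 74.375 kPa.
Normally consolidated clay, so the full stress increment lies on the virgin compression line:
S_c = C_c·H/(1+e₀)·log₁₀(σ'_f/σ'_0) = 0.22×2.3/(1+0.95)×log₁₀(74.375/60.5)
    = 0.25949 × 0.089672 = 0.02327 m

S_c ≈ 23.3 mm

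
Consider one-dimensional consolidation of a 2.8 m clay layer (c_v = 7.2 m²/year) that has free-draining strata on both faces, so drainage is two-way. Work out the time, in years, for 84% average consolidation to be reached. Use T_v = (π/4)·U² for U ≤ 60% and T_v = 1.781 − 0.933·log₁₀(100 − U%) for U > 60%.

Drainage path length: H_d = H/2 = 1.4 m (double drainage).
U > 60%: T_v = 1.781 − 0.933·log₁₀(100 − 84) = 0.65756.
t = T_v·H_d²/c_v = 0.65756×1.4²/7.2 = 0.179 years.

t ≈ 0.179 years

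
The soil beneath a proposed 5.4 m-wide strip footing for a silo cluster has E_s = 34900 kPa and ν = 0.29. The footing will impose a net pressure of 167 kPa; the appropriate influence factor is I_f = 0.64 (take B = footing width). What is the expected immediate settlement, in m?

S_e ≈ 0.0151 m

Immediate (elastic) settlement: S_e = q·B·(1−ν²)/E_s · I_f.
S_e = 167 × 5.4 × (1 − 0.29²) / 34900 × 0.64
    = 167 × 5.4 × 0.9159 / 34900 × 0.64
    = 0.01515 m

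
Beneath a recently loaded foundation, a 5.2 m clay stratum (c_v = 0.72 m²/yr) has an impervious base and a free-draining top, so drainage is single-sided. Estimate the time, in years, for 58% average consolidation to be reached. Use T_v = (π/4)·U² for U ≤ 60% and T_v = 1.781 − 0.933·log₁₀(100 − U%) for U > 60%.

Drainage path length: H_d = H = 5.2 m (single drainage).
U ≤ 60%: T_v = (π/4)·U² = (π/4)×0.58² = 0.26421.
t = T_v·H_d²/c_v = 0.26421×5.2²/0.72 = 9.923 years.

t ≈ 9.92 years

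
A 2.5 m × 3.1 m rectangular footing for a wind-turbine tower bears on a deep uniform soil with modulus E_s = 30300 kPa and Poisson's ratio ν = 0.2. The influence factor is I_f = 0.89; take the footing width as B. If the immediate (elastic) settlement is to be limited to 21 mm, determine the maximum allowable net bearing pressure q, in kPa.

q ≈ 298 kPa

S_e = q·B·(1−ν²)/E_s · I_f  ⇒  q = S_e·E_s / (B·(1−ν²)·I_f).
q = 0.021 × 30300 / (2.5 × 0.96 × 0.89) = 297.9 kPa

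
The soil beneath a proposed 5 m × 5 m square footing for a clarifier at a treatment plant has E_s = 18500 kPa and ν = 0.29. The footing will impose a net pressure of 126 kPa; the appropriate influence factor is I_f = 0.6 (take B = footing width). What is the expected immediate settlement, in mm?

S_e ≈ 18.7 mm

Immediate (elastic) settlement: S_e = q·B·(1−ν²)/E_s · I_f.
S_e = 126 × 5 × (1 − 0.29²) / 18500 × 0.6
    = 126 × 5 × 0.9159 / 18500 × 0.6
    = 0.01871 m = 18.71 mm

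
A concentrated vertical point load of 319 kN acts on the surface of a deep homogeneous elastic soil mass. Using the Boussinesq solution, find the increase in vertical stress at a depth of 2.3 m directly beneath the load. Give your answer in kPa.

Δσ_z ≈ 28.8 kPa

Boussinesq vertical stress below a point load on an elastic half-space:
Δσ_z = 3P/(2πz²) · [1 + (r/z)²]^(−5/2)
r/z = 0/2.3 = 0; [1+(r/z)²]^(−5/2) = 1.
Δσ_z = 3×319/(2π×2.3²) × 1 = 28.792 × 1 = 28.79 kPa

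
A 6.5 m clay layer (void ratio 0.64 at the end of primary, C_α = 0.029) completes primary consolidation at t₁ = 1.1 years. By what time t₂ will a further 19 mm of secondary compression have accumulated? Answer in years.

t₂ ≈ 1.61 years

S_s = C_α·H/(1+e_p)·log₁₀(t₂/t₁) ⇒ log₁₀(t₂/t₁) = S_s·(1+e_p)/(C_α·H).
log₁₀(t₂/t₁) = 0.019 × (1+0.64) / (0.029×6.5) = 0.1653
t₂ = t₁ × 10^0.1653 = 1.1 × 1.463 = 1.61 years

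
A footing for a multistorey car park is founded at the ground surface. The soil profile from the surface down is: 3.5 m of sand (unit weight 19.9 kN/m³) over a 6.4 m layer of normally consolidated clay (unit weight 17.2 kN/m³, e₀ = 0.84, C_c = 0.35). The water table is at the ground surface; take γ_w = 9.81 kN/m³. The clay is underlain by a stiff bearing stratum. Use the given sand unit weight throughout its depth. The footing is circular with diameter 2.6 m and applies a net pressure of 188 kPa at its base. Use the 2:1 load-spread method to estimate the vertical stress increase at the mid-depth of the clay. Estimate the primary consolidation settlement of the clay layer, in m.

S_c ≈ 0.118 m

Mid-depth of clay below the ground surface: z = 3.5 + 6.4/2 = 6.7 m.
Total vertical stress at mid-clay: σ_v = 19.9×3.5 + 17.2×3.2 = 124.69 kPa.
Pore pressure: u = 9.81×(6.7 − 0) = 65.727 kPa.
Initial effective stress: σ'_0 = σ_v − u = 124.69 − 65.727 = 58.963 kPa.
Stress increase at mid-clay by the 2:1 spreading method:
Δσ ≈ qD²/(D+z)² = 188×2.6²/(2.6+6.7)² = 14.694 kPa
Final effective stress: σ'_f = σ'_0 + Δσ = 58.963 + 14.694 = 73.657 kPa.
Normally consolidated clay, so the full stress increment lies on the virgin compression line:
S_c = C_c·H/(1+e₀)·log₁₀(σ'_f/σ'_0) = 0.35×6.4/(1+0.84)×log₁₀(73.657/58.963)
    = 1.2174 × 0.096634 = 0.1176 m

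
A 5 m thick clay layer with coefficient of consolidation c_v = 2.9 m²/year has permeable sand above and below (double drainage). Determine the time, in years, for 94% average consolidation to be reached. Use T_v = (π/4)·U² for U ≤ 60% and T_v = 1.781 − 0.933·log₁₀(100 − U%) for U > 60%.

t ≈ 2.27 years

Drainage path length: H_d = H/2 = 2.5 m (double drainage).
U > 60%: T_v = 1.781 − 0.933·log₁₀(100 − 94) = 1.055.
t = T_v·H_d²/c_v = 1.055×2.5²/2.9 = 2.274 years.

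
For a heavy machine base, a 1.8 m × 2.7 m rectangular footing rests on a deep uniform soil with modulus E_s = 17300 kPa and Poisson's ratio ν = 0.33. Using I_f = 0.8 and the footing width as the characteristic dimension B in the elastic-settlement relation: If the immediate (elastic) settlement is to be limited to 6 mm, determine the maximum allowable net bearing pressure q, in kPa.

q ≈ 80.9 kPa

S_e = q·B·(1−ν²)/E_s · I_f  ⇒  q = S_e·E_s / (B·(1−ν²)·I_f).
q = 0.006 × 17300 / (1.8 × 0.8911 × 0.8) = 80.89 kPa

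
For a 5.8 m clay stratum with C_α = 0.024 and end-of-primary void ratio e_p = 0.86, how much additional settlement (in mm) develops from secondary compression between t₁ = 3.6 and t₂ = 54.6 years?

S_s ≈ 88.4 mm

Secondary compression: S_s = C_α·H/(1+e_p)·log₁₀(t₂/t₁)
S_s = 0.024×5.8/(1+0.86)×log₁₀(54.6/3.6)
    = 0.07484 × 1.181 = 0.08838 m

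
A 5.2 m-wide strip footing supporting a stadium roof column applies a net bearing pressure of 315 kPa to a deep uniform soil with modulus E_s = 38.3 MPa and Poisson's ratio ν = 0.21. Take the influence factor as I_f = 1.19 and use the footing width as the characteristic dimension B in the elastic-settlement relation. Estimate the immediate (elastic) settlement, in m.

S_e ≈ 0.0486 m

Immediate (elastic) settlement: S_e = q·B·(1−ν²)/E_s · I_f.
E_s = 38.3 MPa = 38300 kPa.
S_e = 315 × 5.2 × (1 − 0.21²) / 38300 × 1.19
    = 315 × 5.2 × 0.9559 / 38300 × 1.19
    = 0.04865 m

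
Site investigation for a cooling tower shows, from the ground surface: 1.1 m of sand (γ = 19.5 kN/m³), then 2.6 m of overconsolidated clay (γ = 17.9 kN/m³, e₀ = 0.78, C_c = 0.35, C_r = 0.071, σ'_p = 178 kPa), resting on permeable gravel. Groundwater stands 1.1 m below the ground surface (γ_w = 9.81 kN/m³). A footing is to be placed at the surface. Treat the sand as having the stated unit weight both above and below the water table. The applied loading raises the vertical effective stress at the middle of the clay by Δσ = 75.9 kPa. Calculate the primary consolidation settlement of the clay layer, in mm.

Mid-depth of clay below the ground surface: z = 1.1 + 2.6/2 = 2.4 m.
Total vertical stress at mid-clay: σ_v = 19.5×1.1 + 17.9×1.3 = 44.72 kPa.
Pore pressure: u = 9.81×(2.4 − 1.1) = 12.753 kPa.
Initial effective stress: σ'_0 = σ_v − u = 44.72 − 12.753 = 31.967 kPa.
Final effective stress: σ'_f = 31.967 + 75.9 = 107.87 kPa.
σ'_f = 107.87 ≤ σ'_p = 178 kPa, so the clay remains overconsolidated and only the recompression index applies:
S_c = C_r·H/(1+e₀)·log₁₀(σ'_f/σ'_0) = 0.071×2.6/1.78×log₁₀(107.87/31.967)
    = 0.10371 × 0.5282 = 0.05478 m

S_c ≈ 54.8 mm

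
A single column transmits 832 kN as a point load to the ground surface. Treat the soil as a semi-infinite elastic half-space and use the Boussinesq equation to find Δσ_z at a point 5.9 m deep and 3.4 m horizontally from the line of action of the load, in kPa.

Δσ_z ≈ 5.57 kPa

Boussinesq vertical stress below a point load on an elastic half-space:
Δσ_z = 3P/(2πz²) · [1 + (r/z)²]^(−5/2)
r/z = 3.4/5.9 = 0.57627; [1+(r/z)²]^(−5/2) = 0.48828.
Δσ_z = 3×832/(2π×5.9²) × 0.48828 = 11.412 × 0.48828 = 5.572 kPa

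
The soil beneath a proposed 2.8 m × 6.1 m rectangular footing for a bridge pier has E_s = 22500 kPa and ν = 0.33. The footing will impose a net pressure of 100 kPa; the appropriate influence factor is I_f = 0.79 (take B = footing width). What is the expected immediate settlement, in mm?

Immediate (elastic) settlement: S_e = q·B·(1−ν²)/E_s · I_f.
S_e = 100 × 2.8 × (1 − 0.33²) / 22500 × 0.79
    = 100 × 2.8 × 0.8911 / 22500 × 0.79
    = 0.008761 m = 8.761 mm

S_e ≈ 8.76 mm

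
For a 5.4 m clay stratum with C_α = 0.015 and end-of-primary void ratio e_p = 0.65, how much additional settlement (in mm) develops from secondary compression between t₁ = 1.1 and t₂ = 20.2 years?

Secondary compression: S_s = C_α·H/(1+e_p)·log₁₀(t₂/t₁)
S_s = 0.015×5.4/(1+0.65)×log₁₀(20.2/1.1)
    = 0.04909 × 1.264 = 0.06205 m

S_s ≈ 62 mm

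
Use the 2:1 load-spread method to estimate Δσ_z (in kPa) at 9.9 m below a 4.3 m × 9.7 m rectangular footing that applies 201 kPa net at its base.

By the 2:1 method the load spreads at 1 horizontal : 2 vertical, so at depth z the loaded area has grown by z in each plan dimension:
Δσ = qBL/((B+z)(L+z)) = 201×4.3×9.7/((4.3+9.9)(9.7+9.9)) = 30.123 kPa

Δσ_z ≈ 30.1 kPa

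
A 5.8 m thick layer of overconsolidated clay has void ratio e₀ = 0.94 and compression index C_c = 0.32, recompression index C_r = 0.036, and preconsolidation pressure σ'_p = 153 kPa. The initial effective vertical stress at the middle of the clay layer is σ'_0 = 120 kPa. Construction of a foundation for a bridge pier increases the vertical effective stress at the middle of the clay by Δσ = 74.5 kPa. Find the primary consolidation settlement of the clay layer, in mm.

S_c ≈ 111 mm

Final effective stress: σ'_f = 120 + 74.5 = 194.5 kPa.
σ'_f = 194.5 > σ'_p = 153 kPa, so the stress path crosses the preconsolidation pressure — recompression up to σ'_p, then virgin compression beyond:
S_c = H/(1+e₀)·[C_r·log₁₀(σ'_p/σ'_0) + C_c·log₁₀(σ'_f/σ'_p)]
    = 5.8/1.94 × [0.036×log₁₀(153/120) + 0.32×log₁₀(194.5/153)]
    = 2.9897 × [0.0037984 + 0.033353] = 0.1111 m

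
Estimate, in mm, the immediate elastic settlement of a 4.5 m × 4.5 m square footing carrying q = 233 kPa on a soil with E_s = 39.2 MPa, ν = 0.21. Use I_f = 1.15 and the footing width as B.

S_e ≈ 29.4 mm

Immediate (elastic) settlement: S_e = q·B·(1−ν²)/E_s · I_f.
E_s = 39.2 MPa = 39200 kPa.
S_e = 233 × 4.5 × (1 − 0.21²) / 39200 × 1.15
    = 233 × 4.5 × 0.9559 / 39200 × 1.15
    = 0.0294 m = 29.4 mm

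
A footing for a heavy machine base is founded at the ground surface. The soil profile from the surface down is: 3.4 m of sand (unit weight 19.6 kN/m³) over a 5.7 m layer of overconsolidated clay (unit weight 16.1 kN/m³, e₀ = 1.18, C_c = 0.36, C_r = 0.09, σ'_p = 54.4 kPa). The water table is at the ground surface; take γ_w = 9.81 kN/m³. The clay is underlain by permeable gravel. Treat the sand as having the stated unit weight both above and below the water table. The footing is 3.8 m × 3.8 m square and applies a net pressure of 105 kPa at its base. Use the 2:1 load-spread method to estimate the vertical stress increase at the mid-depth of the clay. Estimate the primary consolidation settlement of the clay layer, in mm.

Mid-depth of clay below the ground surface: z = 3.4 + 5.7/2 = 6.25 m.
Total vertical stress at mid-clay: σ_v = 19.6×3.4 + 16.1×2.85 = 112.53 kPa.
Pore pressure: u = 9.81×(6.25 − 0) = 61.312 kPa.
Initial effective stress: σ'_0 = σ_v − u = 112.53 − 61.312 = 51.218 kPa.
Stress increase at mid-clay by the 2:1 spreading method:
Δσ = qBL/((B+z)(L+z)) = 105×3.8×3.8/((3.8+6.25)(3.8+6.25)) = 15.012 kPa
Final effective stress: σ'_f = 51.218 + 15.012 = 66.23 kPa.
σ'_f = 66.23 > σ'_p = 54.4 kPa, so the stress path crosses the preconsolidation pressure — recompression up to σ'_p, then virgin compression beyond:
S_c = H/(1+e₀)·[C_r·log₁₀(σ'_p/σ'_0) + C_c·log₁₀(σ'_f/σ'_p)]
    = 5.7/2.18 × [0.09×log₁₀(54.4/51.218) + 0.36×log₁₀(66.23/54.4)]
    = 2.6147 × [0.0023559 + 0.030764] = 0.0866 m

S_c ≈ 86.6 mm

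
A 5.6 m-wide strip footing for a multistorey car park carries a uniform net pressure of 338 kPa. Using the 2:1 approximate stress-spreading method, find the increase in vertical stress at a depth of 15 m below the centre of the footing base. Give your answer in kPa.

Δσ_z ≈ 91.9 kPa

By the 2:1 method the load spreads at 1 horizontal : 2 vertical, so at depth z the loaded area has grown by z in each plan dimension:
Δσ = qB/(B+z) = 338×5.6/(5.6+15) = 91.883 kPa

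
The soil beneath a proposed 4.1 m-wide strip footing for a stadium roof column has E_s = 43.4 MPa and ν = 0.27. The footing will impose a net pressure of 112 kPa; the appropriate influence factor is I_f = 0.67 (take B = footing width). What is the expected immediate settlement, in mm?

Immediate (elastic) settlement: S_e = q·B·(1−ν²)/E_s · I_f.
E_s = 43.4 MPa = 43400 kPa.
S_e = 112 × 4.1 × (1 − 0.27²) / 43400 × 0.67
    = 112 × 4.1 × 0.9271 / 43400 × 0.67
    = 0.006572 m = 6.572 mm

S_e ≈ 6.57 mm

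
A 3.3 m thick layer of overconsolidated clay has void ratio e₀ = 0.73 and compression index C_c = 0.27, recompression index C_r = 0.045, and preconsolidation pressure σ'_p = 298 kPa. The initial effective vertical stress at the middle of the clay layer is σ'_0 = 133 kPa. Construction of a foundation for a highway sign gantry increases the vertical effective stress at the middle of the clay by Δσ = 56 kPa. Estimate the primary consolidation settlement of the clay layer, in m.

Final effective stress: σ'_f = 133 + 56 = 189 kPa.
σ'_f = 189 ≤ σ'_p = 298 kPa, so the clay remains overconsolidated and only the recompression index applies:
S_c = C_r·H/(1+e₀)·log₁₀(σ'_f/σ'_0) = 0.045×3.3/1.73×log₁₀(189/133)
    = 0.085837 × 0.15261 = 0.0131 m

S_c ≈ 0.0131 m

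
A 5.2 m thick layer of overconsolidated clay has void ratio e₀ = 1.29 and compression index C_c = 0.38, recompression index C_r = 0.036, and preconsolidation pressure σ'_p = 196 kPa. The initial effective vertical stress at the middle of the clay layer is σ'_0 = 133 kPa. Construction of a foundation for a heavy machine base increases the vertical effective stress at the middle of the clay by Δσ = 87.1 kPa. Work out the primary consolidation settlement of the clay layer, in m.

Final effective stress: σ'_f = 133 + 87.1 = 220.1 kPa.
σ'_f = 220.1 > σ'_p = 196 kPa, so the stress path crosses the preconsolidation pressure — recompression up to σ'_p, then virgin compression beyond:
S_c = H/(1+e₀)·[C_r·log₁₀(σ'_p/σ'_0) + C_c·log₁₀(σ'_f/σ'_p)]
    = 5.2/2.29 × [0.036×log₁₀(196/133) + 0.38×log₁₀(220.1/196)]
    = 2.2707 × [0.0060626 + 0.019138] = 0.05722 m

S_c ≈ 0.0572 m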